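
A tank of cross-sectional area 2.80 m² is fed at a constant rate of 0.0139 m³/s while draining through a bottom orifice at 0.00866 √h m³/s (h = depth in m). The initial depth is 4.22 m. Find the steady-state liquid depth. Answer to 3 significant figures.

2.58 m

A dh/dt = Q_in − 0.00866 √h. Steady state requires inflow = outflow:
Q_in = 0.00866 √h_ss ⇒ √h_ss = 0.0139/0.00866 = 1.6051.
h_ss = 1.6051² = 2.5763 m. (Since h₀ = 4.22 m > h_ss, the level will fall toward this value.)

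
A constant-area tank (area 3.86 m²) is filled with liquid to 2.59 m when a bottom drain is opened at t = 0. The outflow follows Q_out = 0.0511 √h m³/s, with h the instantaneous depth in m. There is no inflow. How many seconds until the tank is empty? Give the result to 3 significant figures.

243 s

With no inflow, A dh/dt = −0.0511 √h.
∫ h^(−1/2) dh = −(0.0511/A) ∫ dt, giving 2√h = 2√h₀ − (0.0511/A) t.
Set h = 0: 2√h₀ = (0.0511/A) t_empty ⇒ t_empty = 2A√h₀/0.0511.
t_empty = 2·3.86·√2.59/0.0511 = 7.7200·1.6093/0.0511 = 243.13 s.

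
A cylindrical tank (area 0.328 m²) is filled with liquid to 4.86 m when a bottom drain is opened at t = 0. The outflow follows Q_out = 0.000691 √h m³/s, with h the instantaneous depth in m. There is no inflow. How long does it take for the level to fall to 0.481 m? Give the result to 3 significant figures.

1430 s

With no inflow, A dh/dt = −0.000691 √h.
∫ h^(−1/2) dh = −(0.000691/A) ∫ dt, giving 2√h = 2√h₀ − (0.000691/A) t.
t = 2A(√h₀ − √h)/0.000691 = 2·0.328·(√4.86 − √0.481)/0.000691
  = 0.65600 × (2.2045 − 0.69354) / 0.000691 = 1434.5 s.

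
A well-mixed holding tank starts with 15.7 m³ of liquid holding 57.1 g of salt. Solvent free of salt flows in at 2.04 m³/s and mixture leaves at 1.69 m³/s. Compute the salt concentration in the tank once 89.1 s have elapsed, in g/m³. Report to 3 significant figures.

Total volume: dV/dt = Q_in − Q_out = 0.35000 m³/s, so V(t) = 15.7 + 0.35000 t and V(89.1) = 46.885 m³.
Species balance (pure solvent in): dm/dt = −Q_out · m/V(t).
dm/m = −Q_out dt/(V₀ + 0.35000 t); integrating gives ln(m/m₀) = −(Q_out/(Q_in−Q_out)) ln(V/V₀).
m = m₀ (V₀/V)^(Q_out/(Q_in−Q_out)) = 57.1 × (15.7/46.885)^(4.8286) = 0.29001 g.
C = m/V = 0.29001/46.885 = 0.0061856 g/m³.

0.00619 g/m³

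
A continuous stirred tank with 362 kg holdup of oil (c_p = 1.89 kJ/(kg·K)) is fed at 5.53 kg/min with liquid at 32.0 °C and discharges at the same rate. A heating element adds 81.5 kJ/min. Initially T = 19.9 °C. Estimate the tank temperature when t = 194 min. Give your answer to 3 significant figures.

Energy balance: M c_p dT/dt = ṁ c_p (T_in − T) + 81.5.
τ = M/ṁ = 65.461 min; T_ss = T_in + Q̇/(ṁ c_p) = 32.0 + 81.5/(5.53·1.89) = 39.798 °C.
Integrating: T(t) = T_ss + (T₀ − T_ss) e^(−t/τ).
T(194) = 39.798 + (-19.898)·e^(−194/65.461) = 39.798 + (-19.898)·0.051633 = 38.770 °C.

38.8 °C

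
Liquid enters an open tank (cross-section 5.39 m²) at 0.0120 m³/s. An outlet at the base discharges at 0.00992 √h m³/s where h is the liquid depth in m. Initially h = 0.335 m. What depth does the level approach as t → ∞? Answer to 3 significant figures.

1.46 m

A dh/dt = Q_in − 0.00992 √h. Steady state requires inflow = outflow:
Q_in = 0.00992 √h_ss ⇒ √h_ss = 0.0120/0.00992 = 1.2097.
h_ss = 1.2097² = 1.4633 m. (Since h₀ = 0.335 m < h_ss, the level will rise toward this value.)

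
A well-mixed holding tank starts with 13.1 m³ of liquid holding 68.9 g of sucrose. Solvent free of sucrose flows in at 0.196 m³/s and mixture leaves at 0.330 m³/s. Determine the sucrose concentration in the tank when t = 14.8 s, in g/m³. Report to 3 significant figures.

Let m(t) be the amount of sucrose. Volume: V(t) = V₀ + (Q_in − Q_out) t = 13.1 − 0.13400 t; V(14.8) = 11.117 m³.
Solute balance: dm/dt = 0 − Q_out C = −Q_out m/V(t).
dm/m = −Q_out dt/(V₀ − 0.13400 t); integrating gives ln(m/m₀) = −(Q_out/(Q_in−Q_out)) ln(V/V₀).
m = m₀ (V₀/V)^(Q_out/(Q_in−Q_out)) = 68.9 × (13.1/11.117)^(-2.4627) = 45.989 g.
C = m/V = 45.989/11.117 = 4.1369 g/m³.

4.14 g/m³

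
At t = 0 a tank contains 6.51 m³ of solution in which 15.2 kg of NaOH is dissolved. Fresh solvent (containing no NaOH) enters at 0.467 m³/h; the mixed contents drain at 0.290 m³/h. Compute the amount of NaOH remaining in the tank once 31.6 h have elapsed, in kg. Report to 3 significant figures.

Let m(t) be the amount of NaOH. Volume: V(t) = V₀ + (Q_in − Q_out) t = 6.51 + 0.17700 t; V(31.6) = 12.103 m³.
No NaOH enters, so dm/dt = −Q_out · (m/V).
dm/m = −Q_out dt/(V₀ + 0.17700 t); integrating gives ln(m/m₀) = −(Q_out/(Q_in−Q_out)) ln(V/V₀).
m = m₀ (V₀/V)^(Q_out/(Q_in−Q_out)) = 15.2 × (6.51/12.103)^(1.6384) = 5.5028 kg.

5.50 kg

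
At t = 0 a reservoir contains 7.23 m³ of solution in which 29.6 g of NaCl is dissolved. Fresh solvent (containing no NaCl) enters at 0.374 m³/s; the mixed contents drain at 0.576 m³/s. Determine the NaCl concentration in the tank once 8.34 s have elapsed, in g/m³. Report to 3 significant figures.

2.51 g/m³

Let m(t) be the amount of NaCl. Volume: V(t) = V₀ + (Q_in − Q_out) t = 7.23 − 0.20200 t; V(8.34) = 5.5453 m³.
Solute balance: dm/dt = 0 − Q_out C = −Q_out m/V(t).
dm/m = −Q_out dt/(V₀ − 0.20200 t); integrating gives ln(m/m₀) = −(Q_out/(Q_in−Q_out)) ln(V/V₀).
m = m₀ (V₀/V)^(Q_out/(Q_in−Q_out)) = 29.6 × (7.23/5.5453)^(-2.8515) = 13.892 g.
C = m/V = 13.892/5.5453 = 2.5052 g/m³.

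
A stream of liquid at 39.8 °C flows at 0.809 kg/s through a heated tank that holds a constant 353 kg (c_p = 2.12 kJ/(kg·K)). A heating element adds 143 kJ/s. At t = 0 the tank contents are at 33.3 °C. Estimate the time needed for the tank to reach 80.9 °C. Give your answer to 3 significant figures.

329 s

Energy balance: M c_p dT/dt = ṁ c_p (T_in − T) + 143.
τ = M/ṁ = 436.34 s; T_ss = T_in + Q̇/(ṁ c_p) = 123.18 °C.
T(t) = T_ss + (T₀ − T_ss) e^(−t/τ). Set T = 80.9:
e^(−t/τ) = (80.9 − 123.18)/(33.3 − 123.18) = 0.47039
t = −436.34 · ln(0.47039) = 329.08 s.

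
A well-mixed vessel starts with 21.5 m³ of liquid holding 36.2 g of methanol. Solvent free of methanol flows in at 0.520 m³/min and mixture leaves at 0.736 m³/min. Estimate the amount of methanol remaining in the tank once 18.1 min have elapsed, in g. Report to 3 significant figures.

18.3 g

Let m(t) be the amount of methanol. Volume: V(t) = V₀ + (Q_in − Q_out) t = 21.5 − 0.21600 t; V(18.1) = 17.590 m³.
Solute balance: dm/dt = 0 − Q_out C = −Q_out m/V(t).
Separate: dm/m = −Q_out dt/V(t) ⇒ ln(m/m₀) = −(Q_out/(Q_in−Q_out)) ln(V/V₀).
m = m₀ (V₀/V)^(Q_out/(Q_in−Q_out)) = 36.2 × (21.5/17.590)^(-3.4074) = 18.269 g.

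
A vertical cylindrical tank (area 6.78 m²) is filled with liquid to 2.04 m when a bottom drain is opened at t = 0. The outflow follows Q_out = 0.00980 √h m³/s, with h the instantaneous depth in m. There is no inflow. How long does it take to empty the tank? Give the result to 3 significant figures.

A dh/dt = −Q_out = −0.00980 √h.
∫ h^(−1/2) dh = −(0.00980/A) ∫ dt, giving 2√h = 2√h₀ − (0.00980/A) t.
Set h = 0: 2√h₀ = (0.00980/A) t_empty ⇒ t_empty = 2A√h₀/0.00980.
t_empty = 2·6.78·√2.04/0.00980 = 13.560·1.4283/0.00980 = 1976.3 s.

1980 s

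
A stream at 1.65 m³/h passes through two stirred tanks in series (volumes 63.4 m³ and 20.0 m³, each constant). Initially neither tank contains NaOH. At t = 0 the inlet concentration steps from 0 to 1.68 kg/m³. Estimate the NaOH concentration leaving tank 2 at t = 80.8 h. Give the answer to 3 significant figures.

Each tank obeys Vᵢ dCᵢ/dt = Q(Cᵢ₋₁ − Cᵢ), so τᵢ = Vᵢ/Q.
τ₁ = 63.4/1.65 = 38.424 h; τ₂ = 20.0/1.65 = 12.121 h.
Solving the cascade with C₁(0)=C₂(0)=0 gives C₂(t) = C_in[1 − (τ₁ e^(−t/τ₁) − τ₂ e^(−t/τ₂))/(τ₁ − τ₂)].
At t = 80.8: e^(−t/τ₁) = 0.12211, e^(−t/τ₂) = 0.0012735.
C₂ = 1.68·[1 − (38.424·0.12211 − 12.121·0.0012735)/(26.303)] = 1.68·0.82221 = 1.3813 kg/m³.

1.38 kg/m³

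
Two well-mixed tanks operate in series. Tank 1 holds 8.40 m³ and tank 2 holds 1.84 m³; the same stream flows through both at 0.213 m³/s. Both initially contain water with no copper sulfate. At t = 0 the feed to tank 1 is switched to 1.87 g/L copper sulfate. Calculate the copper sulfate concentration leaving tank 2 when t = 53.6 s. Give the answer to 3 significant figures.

Species balance on tank i: dCᵢ/dt = (Cᵢ₋₁ − Cᵢ)/τᵢ with τᵢ = Vᵢ/Q.
τ₁ = 8.40/0.213 = 39.437 s; τ₂ = 1.84/0.213 = 8.6385 s.
Tank 1: C₁ = C_in(1 − e^(−t/τ₁)). Tank 2 (τ₁ ≠ τ₂): C₂ = C_in[1 − (τ₁ e^(−t/τ₁) − τ₂ e^(−t/τ₂))/(τ₁ − τ₂)].
At t = 53.6: e^(−t/τ₁) = 0.25688, e^(−t/τ₂) = 0.0020197.
C₂ = 1.87·[1 − (39.437·0.25688 − 8.6385·0.0020197)/(30.798)] = 1.87·0.67163 = 1.2560 g/L.

1.26 g/L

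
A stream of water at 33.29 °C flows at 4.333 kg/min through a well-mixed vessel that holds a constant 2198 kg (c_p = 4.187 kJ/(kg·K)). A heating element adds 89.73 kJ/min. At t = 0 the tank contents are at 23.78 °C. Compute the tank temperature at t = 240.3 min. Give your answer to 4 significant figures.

29.23 °C

Heat balance on the well-mixed liquid: M c_p dT/dt = ṁ c_p (T_in − T) + 89.73.
Rearrange: dT/dt = (T_ss − T)/τ with τ = M/ṁ = 507.270 min and T_ss = T_in + Q̇/(ṁ c_p) = 38.2359 °C.
T approaches T_ss exponentially: T(t) = T_ss + (T₀ − T_ss) e^(−t/τ).
T(240.3) = 38.2359 + (-14.4559)·e^(−240.3/507.270) = 38.2359 + (-14.4559)·0.622686 = 29.2344 °C.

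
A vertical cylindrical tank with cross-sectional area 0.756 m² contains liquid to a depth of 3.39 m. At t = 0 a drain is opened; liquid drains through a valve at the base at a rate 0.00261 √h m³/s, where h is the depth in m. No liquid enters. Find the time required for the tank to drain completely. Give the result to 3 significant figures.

With no inflow, A dh/dt = −0.00261 √h.
Separate and integrate: 2(√h − √h₀) = −(0.00261/A) t.
Set h = 0: 2√h₀ = (0.00261/A) t_empty ⇒ t_empty = 2A√h₀/0.00261.
t_empty = 2·0.756·√3.39/0.00261 = 1.5120·1.8412/0.00261 = 1066.6 s.

1070 s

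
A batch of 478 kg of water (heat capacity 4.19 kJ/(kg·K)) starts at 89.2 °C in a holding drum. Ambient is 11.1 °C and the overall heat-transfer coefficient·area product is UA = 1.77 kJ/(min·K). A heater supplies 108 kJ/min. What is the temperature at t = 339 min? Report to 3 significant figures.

84.8 °C

Energy balance: M c_p dT/dt = −UA(T − T_amb) + Q̇.
dT/dt = (T_ss − T)/τ with T_ss = T_amb + Q̇/UA = 11.1 + 108/1.77 = 72.117 °C, τ = M c_p/UA = 478·4.19/1.77 = 1131.5 min.
Integrating: T(t) = T_ss + (T₀ − T_ss) e^(−t/τ).
T(339) = 72.117 + (17.083)·0.74112 = 84.778 °C.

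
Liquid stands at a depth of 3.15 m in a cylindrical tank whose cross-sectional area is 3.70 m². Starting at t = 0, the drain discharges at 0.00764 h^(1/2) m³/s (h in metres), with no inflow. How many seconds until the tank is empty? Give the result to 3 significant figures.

With no inflow, A dh/dt = −0.00764 √h.
∫ h^(−1/2) dh = −(0.00764/A) ∫ dt, giving 2√h = 2√h₀ − (0.00764/A) t.
Tank is empty when √h = 0: t_empty = 2A√h₀/0.00764.
t_empty = 2·3.70·√3.15/0.00764 = 7.4000·1.7748/0.00764 = 1719.1 s.

1720 s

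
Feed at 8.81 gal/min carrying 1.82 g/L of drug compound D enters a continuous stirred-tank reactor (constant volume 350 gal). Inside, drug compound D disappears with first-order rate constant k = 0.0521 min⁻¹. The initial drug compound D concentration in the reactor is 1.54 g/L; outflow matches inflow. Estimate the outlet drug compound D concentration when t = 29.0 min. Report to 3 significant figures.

V dC/dt = Q(C_in − C) − k V C.
dC/dt = (Q/V) C_in − (Q/V + k) C; effective rate a = Q/V + k = 0.025171 + 0.0521 = 0.077271 min⁻¹.
C_ss = Q C_in/(Q + kV) = 0.59287 g/L; C(t) = C_ss + (C₀ − C_ss) e^(−a t).
C(29.0) = 0.59287 + (0.94713)·e^(−0.077271·29.0) = 0.59287 + (0.94713)·0.10637 = 0.69361 g/L.

0.694 g/L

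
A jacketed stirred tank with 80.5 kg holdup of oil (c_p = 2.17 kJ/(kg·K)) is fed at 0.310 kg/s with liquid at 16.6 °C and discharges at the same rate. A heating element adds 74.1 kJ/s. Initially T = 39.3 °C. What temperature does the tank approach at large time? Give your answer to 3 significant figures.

127 °C

M c_p dT/dt = ṁ c_p (T_in − T) + Q̇.
At steady state dT/dt = 0 ⇒ T_ss = T_in + Q̇/(ṁ c_p) = 16.6 + 74.1/(0.310·2.17) = 126.75 °C.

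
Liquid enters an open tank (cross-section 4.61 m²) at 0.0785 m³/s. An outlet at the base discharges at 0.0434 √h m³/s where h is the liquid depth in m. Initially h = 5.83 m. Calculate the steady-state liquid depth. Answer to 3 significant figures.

3.27 m

A dh/dt = Q_in − 0.0434 √h. Steady state requires inflow = outflow:
Q_in = 0.0434 √h_ss ⇒ √h_ss = 0.0785/0.0434 = 1.8088.
h_ss = 1.8088² = 3.2716 m. (Since h₀ = 5.83 m > h_ss, the level will fall toward this value.)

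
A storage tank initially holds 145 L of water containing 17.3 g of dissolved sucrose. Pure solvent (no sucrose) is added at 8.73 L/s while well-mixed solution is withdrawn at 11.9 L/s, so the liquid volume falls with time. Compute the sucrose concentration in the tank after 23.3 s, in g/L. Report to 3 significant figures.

Total volume: dV/dt = Q_in − Q_out = -3.1700 L/s, so V(t) = 145 − 3.1700 t and V(23.3) = 71.139 L.
Species balance (pure solvent in): dm/dt = −Q_out · m/V(t).
dm/m = −Q_out dt/(V₀ − 3.1700 t); integrating gives ln(m/m₀) = −(Q_out/(Q_in−Q_out)) ln(V/V₀).
m = m₀ (V₀/V)^(Q_out/(Q_in−Q_out)) = 17.3 × (145/71.139)^(-3.7539) = 1.1943 g.
C = m/V = 1.1943/71.139 = 0.016788 g/L.

0.0168 g/L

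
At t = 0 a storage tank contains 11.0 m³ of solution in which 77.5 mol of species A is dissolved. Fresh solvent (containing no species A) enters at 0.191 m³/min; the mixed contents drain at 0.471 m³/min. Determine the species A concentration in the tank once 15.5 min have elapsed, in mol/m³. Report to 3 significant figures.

5.00 mol/m³

Total volume: dV/dt = Q_in − Q_out = -0.28000 m³/min, so V(t) = 11.0 − 0.28000 t and V(15.5) = 6.6600 m³.
Species balance (pure solvent in): dm/dt = −Q_out · m/V(t).
Separate: dm/m = −Q_out dt/V(t) ⇒ ln(m/m₀) = −(Q_out/(Q_in−Q_out)) ln(V/V₀).
m = m₀ (V₀/V)^(Q_out/(Q_in−Q_out)) = 77.5 × (11.0/6.6600)^(-1.6821) = 33.322 mol.
C = m/V = 33.322/6.6600 = 5.0033 mol/m³.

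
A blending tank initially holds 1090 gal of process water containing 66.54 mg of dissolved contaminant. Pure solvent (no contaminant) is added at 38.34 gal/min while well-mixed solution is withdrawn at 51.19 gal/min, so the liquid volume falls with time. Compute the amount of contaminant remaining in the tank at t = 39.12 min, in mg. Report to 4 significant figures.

5.665 mg

Total volume: dV/dt = Q_in − Q_out = -12.8500 gal/min, so V(t) = 1090 − 12.8500 t and V(39.12) = 587.308 gal.
Solute balance: dm/dt = 0 − Q_out C = −Q_out m/V(t).
Separate: dm/m = −Q_out dt/V(t) ⇒ ln(m/m₀) = −(Q_out/(Q_in−Q_out)) ln(V/V₀).
m = m₀ (V₀/V)^(Q_out/(Q_in−Q_out)) = 66.54 × (1090/587.308)^(-3.98366) = 5.66538 mg.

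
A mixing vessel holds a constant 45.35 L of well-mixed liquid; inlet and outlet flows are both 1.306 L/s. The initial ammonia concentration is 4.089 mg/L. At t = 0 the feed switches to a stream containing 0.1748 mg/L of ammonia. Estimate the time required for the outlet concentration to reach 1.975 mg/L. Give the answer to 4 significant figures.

26.97 s

Unsteady species balance (constant V, well mixed): V dC/dt = Q(C_in − C), so τ = V/Q = 34.7243 s.
C(t) = C_in + (C₀ − C_in) e^(−t/τ). Set C = 1.975 and solve for t:
e^(−t/τ) = (C − C_in)/(C₀ − C_in) = (1.975 − 0.1748)/(4.089 − 0.1748) = 0.459915
t = −τ ln(…) = 34.7243 × 0.776713 = 26.9709 s.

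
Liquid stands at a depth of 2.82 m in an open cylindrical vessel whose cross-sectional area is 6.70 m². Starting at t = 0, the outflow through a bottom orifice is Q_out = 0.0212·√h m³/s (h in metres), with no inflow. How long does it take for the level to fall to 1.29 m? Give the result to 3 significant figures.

Unsteady balance on liquid volume: A dh/dt = −0.0212 √h.
∫ h^(−1/2) dh = −(0.0212/A) ∫ dt, giving 2√h = 2√h₀ − (0.0212/A) t.
t = 2A(√h₀ − √h)/0.0212 = 2·6.70·(√2.82 − √1.29)/0.0212
  = 13.400 × (1.6793 − 1.1358) / 0.0212 = 343.54 s.

344 s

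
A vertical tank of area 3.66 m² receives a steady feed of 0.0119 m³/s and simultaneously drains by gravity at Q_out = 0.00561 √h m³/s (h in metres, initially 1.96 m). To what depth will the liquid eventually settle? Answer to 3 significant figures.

Unsteady balance on liquid volume: A dh/dt = Q_in − 0.00561 √h. At steady state dh/dt = 0:
Q_in = 0.00561 √h_ss ⇒ √h_ss = 0.0119/0.00561 = 2.1212.
h_ss = 2.1212² = 4.4995 m. (Since h₀ = 1.96 m < h_ss, the level will rise toward this value.)

4.50 m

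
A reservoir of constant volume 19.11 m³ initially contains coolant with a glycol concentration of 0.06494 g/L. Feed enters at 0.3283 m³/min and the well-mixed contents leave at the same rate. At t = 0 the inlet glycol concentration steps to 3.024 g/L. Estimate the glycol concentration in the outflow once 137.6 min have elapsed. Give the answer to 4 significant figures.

2.746 g/L

Unsteady species balance (constant V, well mixed): V dC/dt = Q(C_in − C).
So dC/dt = (C_in − C)/τ with τ = V/Q = 19.11/0.3283 = 58.2090 min.
This is linear first-order; C(t) = C_in + (C₀ − C_in) e^(−t/τ).
C(137.6) = 3.024 + (0.06494 − 3.024)·e^(−137.6/58.2090) = 3.024 + (-2.95906)·0.0940529 = 2.74569 g/L.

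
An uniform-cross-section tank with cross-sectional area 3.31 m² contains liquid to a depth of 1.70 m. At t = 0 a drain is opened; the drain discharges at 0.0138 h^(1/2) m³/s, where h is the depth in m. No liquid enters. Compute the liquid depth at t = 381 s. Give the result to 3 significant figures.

0.260 m

Mass balance (ρ constant): A dh/dt = −0.0138 √h.
This is separable: 2 d(√h)/dt = −0.0138/A, so √h = √h₀ − (0.0138/(2A)) t.
√h = √1.70 − 0.0138·381/(2·3.31) = 1.3038 − 0.79423 = 0.50961.
h = 0.50961² = 0.25970 m.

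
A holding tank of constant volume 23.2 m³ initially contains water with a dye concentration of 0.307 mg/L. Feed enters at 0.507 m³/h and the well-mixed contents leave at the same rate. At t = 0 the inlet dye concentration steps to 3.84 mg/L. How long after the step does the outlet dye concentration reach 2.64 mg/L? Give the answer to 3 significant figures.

Accumulation = in − out for the solute gives V dC/dt = Q(C_in − C), so τ = V/Q = 45.759 h.
C(t) = C_in + (C₀ − C_in) e^(−t/τ). Set C = 2.64 and solve for t:
e^(−t/τ) = (C − C_in)/(C₀ − C_in) = (2.64 − 3.84)/(0.307 − 3.84) = 0.33965
t = −τ ln(…) = 45.759 × 1.0798 = 49.412 h.

49.4 h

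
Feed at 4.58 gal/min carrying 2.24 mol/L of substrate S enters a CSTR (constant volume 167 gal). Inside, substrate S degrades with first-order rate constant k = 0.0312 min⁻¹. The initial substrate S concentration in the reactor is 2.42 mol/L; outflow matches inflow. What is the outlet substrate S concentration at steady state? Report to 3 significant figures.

1.05 mol/L

Accumulation = in − out − consumed: V dC/dt = Q C_in − Q C − k V C.
Steady state (dC/dt = 0): C_ss = Q C_in/(Q + kV) = C_in/(1 + kV/Q).
C_ss = 4.58·2.24/(4.58 + 0.0312·167) = 10.259/9.7904 = 1.0479 mol/L.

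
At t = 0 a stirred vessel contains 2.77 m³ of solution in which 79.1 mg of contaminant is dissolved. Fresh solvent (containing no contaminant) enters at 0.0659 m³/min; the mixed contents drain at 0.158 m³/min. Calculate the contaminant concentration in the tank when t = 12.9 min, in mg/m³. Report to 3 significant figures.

Total volume: dV/dt = Q_in − Q_out = -0.092100 m³/min, so V(t) = 2.77 − 0.092100 t and V(12.9) = 1.5819 m³.
Solute balance: dm/dt = 0 − Q_out C = −Q_out m/V(t).
Separate: dm/m = −Q_out dt/V(t) ⇒ ln(m/m₀) = −(Q_out/(Q_in−Q_out)) ln(V/V₀).
m = m₀ (V₀/V)^(Q_out/(Q_in−Q_out)) = 79.1 × (2.77/1.5819)^(-1.7155) = 30.255 mg.
C = m/V = 30.255/1.5819 = 19.125 mg/m³.

19.1 mg/m³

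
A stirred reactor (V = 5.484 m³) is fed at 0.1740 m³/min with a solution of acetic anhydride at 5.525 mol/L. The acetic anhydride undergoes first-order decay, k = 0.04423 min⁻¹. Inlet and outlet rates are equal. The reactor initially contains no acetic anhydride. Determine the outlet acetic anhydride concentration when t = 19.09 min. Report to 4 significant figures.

Species balance: V dC/dt = Q C_in − Q C − k V C.
dC/dt = (Q/V) C_in − (Q/V + k) C; effective rate a = Q/V + k = 0.0317287 + 0.04423 = 0.0759587 min⁻¹.
C_ss = Q C_in/(Q + kV) = 2.30785 mol/L; C(t) = C_ss + (C₀ − C_ss) e^(−a t).
C(19.09) = 2.30785 + (-2.30785)·e^(−0.0759587·19.09) = 2.30785 + (-2.30785)·0.234558 = 1.76652 mol/L.

1.767 mol/L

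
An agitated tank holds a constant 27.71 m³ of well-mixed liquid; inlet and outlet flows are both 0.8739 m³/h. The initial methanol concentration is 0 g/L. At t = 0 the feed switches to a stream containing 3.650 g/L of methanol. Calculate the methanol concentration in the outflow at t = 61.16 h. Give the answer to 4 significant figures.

Species balance on the tank: V dC/dt = Q(C_in − C).
Time constant τ = V/Q = 27.71/0.8739 = 31.7084 h.
Integrating: C(t) = C_in + (C₀ − C_in) e^(−t/τ).
C(61.16) = 3.650 + (0 − 3.650)·e^(−61.16/31.7084) = 3.650 + (-3.65000)·0.145319 = 3.11959 g/L.

3.120 g/L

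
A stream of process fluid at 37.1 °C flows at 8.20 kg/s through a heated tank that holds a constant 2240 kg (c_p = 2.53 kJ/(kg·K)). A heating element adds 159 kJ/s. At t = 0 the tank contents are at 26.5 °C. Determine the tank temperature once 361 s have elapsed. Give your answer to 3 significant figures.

M c_p dT/dt = ṁ c_p (T_in − T) + Q̇.
τ = M/ṁ = 273.17 s; T_ss = T_in + Q̇/(ṁ c_p) = 37.1 + 159/(8.20·2.53) = 44.764 °C.
Solution: T(t) = T_ss + (T₀ − T_ss) e^(−t/τ).
T(361) = 44.764 + (-18.264)·e^(−361/273.17) = 44.764 + (-18.264)·0.26673 = 39.893 °C.

39.9 °C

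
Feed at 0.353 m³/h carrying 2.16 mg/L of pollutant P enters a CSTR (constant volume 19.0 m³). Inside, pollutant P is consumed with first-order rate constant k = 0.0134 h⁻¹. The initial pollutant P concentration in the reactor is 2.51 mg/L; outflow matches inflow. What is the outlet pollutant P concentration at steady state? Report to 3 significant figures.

1.25 mg/L

V dC/dt = Q(C_in − C) − k V C.
At steady state: 0 = Q C_in − (Q + kV) C_ss, so C_ss = Q C_in/(Q + kV).
C_ss = 0.353·2.16/(0.353 + 0.0134·19.0) = 0.76248/0.60760 = 1.2549 mg/L.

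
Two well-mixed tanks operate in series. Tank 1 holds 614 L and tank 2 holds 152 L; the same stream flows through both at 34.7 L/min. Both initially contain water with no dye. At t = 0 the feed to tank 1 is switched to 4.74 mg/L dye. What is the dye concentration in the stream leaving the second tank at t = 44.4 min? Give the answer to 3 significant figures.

4.23 mg/L

Each tank obeys Vᵢ dCᵢ/dt = Q(Cᵢ₋₁ − Cᵢ), so τᵢ = Vᵢ/Q.
τ₁ = 614/34.7 = 17.695 min; τ₂ = 152/34.7 = 4.3804 min.
Tank 1: C₁ = C_in(1 − e^(−t/τ₁)). Tank 2 (τ₁ ≠ τ₂): C₂ = C_in[1 − (τ₁ e^(−t/τ₁) − τ₂ e^(−t/τ₂))/(τ₁ − τ₂)].
At t = 44.4: e^(−t/τ₁) = 0.081329, e^(−t/τ₂) = 3.9625e-05.
C₂ = 4.74·[1 − (17.695·0.081329 − 4.3804·3.9625e-05)/(13.314)] = 4.74·0.89193 = 4.2277 mg/L.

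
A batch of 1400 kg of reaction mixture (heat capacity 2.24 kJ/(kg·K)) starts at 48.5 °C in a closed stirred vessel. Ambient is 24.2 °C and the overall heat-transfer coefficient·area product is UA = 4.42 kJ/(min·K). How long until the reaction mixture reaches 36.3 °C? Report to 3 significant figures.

First-law balance (no shaft work): M c_p dT/dt = −UA(T − T_amb).
τ = M c_p/UA = 709.50 min; T_ss = T_amb = 24.200 °C.
T(t) = T_ss + (T₀ − T_ss)e^(−t/τ); set T = 36.3:
t = −τ ln[(T − T_ss)/(T₀ − T_ss)] = −709.50 · ln(0.49794) = 494.72 min.

495 min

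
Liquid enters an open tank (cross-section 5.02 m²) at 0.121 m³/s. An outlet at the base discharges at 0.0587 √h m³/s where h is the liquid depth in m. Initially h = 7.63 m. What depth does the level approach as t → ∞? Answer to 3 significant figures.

4.25 m

Volume balance on the tank: A dh/dt = Q_in − 0.0587 √h. At steady state dh/dt = 0:
Q_in = 0.0587 √h_ss ⇒ √h_ss = 0.121/0.0587 = 2.0613.
h_ss = 2.0613² = 4.2491 m. (Since h₀ = 7.63 m > h_ss, the level will fall toward this value.)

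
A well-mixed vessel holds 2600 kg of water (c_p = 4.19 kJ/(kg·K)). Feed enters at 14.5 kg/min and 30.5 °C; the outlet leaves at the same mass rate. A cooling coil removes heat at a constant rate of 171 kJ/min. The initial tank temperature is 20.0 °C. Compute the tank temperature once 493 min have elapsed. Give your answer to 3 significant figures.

Heat balance on the well-mixed liquid: M c_p dT/dt = ṁ c_p (T_in − T) − 171.
Rearrange: dT/dt = (T_ss − T)/τ with τ = M/ṁ = 179.31 min and T_ss = T_in − Q̇/(ṁ c_p) = 27.685 °C.
T approaches T_ss exponentially: T(t) = T_ss + (T₀ − T_ss) e^(−t/τ).
T(493) = 27.685 + (-7.6854)·e^(−493/179.31) = 27.685 + (-7.6854)·0.063965 = 27.194 °C.

27.2 °C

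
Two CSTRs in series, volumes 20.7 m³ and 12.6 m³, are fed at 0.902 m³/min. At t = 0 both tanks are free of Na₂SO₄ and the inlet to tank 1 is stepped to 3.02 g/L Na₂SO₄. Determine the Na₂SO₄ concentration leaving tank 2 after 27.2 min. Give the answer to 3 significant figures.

Each tank obeys Vᵢ dCᵢ/dt = Q(Cᵢ₋₁ − Cᵢ), so τᵢ = Vᵢ/Q.
τ₁ = 20.7/0.902 = 22.949 min; τ₂ = 12.6/0.902 = 13.969 min.
Solving the cascade with C₁(0)=C₂(0)=0 gives C₂(t) = C_in[1 − (τ₁ e^(−t/τ₁) − τ₂ e^(−t/τ₂))/(τ₁ − τ₂)].
At t = 27.2: e^(−t/τ₁) = 0.30567, e^(−t/τ₂) = 0.14268.
C₂ = 3.02·[1 − (22.949·0.30567 − 13.969·0.14268)/(8.9800)] = 3.02·0.44077 = 1.3311 g/L.

1.33 g/L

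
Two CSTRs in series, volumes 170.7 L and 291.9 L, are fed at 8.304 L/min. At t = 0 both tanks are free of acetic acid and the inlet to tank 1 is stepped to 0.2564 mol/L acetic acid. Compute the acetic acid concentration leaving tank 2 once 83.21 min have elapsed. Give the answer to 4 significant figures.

Each tank obeys Vᵢ dCᵢ/dt = Q(Cᵢ₋₁ − Cᵢ), so τᵢ = Vᵢ/Q.
τ₁ = 170.7/8.304 = 20.5564 min; τ₂ = 291.9/8.304 = 35.1517 min.
Tank 1: C₁ = C_in(1 − e^(−t/τ₁)). Tank 2 (τ₁ ≠ τ₂): C₂ = C_in[1 − (τ₁ e^(−t/τ₁) − τ₂ e^(−t/τ₂))/(τ₁ − τ₂)].
At t = 83.21: e^(−t/τ₁) = 0.0174591, e^(−t/τ₂) = 0.0937460.
C₂ = 0.2564·[1 − (20.5564·0.0174591 − 35.1517·0.0937460)/(-14.5954)] = 0.2564·0.798810 = 0.204815 mol/L.

0.2048 mol/L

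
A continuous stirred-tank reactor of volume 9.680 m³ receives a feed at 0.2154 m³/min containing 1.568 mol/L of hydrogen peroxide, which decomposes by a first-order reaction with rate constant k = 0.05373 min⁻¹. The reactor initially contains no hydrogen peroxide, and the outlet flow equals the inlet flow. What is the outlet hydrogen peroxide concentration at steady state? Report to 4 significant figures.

0.4592 mol/L

Species balance: V dC/dt = Q C_in − Q C − k V C.
Steady state (dC/dt = 0): C_ss = Q C_in/(Q + kV) = C_in/(1 + kV/Q).
C_ss = 0.2154·1.568/(0.2154 + 0.05373·9.680) = 0.337747/0.735506 = 0.459204 mol/L.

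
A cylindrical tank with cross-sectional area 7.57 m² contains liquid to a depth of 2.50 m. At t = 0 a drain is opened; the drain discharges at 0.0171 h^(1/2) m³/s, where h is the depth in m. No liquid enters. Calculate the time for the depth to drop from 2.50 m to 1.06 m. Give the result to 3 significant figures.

A dh/dt = −Q_out = −0.0171 √h.
∫ h^(−1/2) dh = −(0.0171/A) ∫ dt, giving 2√h = 2√h₀ − (0.0171/A) t.
t = 2A(√h₀ − √h)/0.0171 = 2·7.57·(√2.50 − √1.06)/0.0171
  = 15.140 × (1.5811 − 1.0296) / 0.0171 = 488.35 s.

488 s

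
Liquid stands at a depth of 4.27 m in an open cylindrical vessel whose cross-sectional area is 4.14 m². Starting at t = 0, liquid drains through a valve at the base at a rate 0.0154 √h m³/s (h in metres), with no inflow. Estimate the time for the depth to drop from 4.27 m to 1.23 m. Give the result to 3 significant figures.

515 s

A dh/dt = −Q_out = −0.0154 √h.
∫ h^(−1/2) dh = −(0.0154/A) ∫ dt, giving 2√h = 2√h₀ − (0.0154/A) t.
t = 2A(√h₀ − √h)/0.0154 = 2·4.14·(√4.27 − √1.23)/0.0154
  = 8.2800 × (2.0664 − 1.1091) / 0.0154 = 514.73 s.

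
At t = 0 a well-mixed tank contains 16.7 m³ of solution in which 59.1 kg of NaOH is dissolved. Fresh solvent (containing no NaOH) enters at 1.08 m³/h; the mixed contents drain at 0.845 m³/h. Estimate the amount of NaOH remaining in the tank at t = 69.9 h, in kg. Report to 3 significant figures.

5.04 kg

Total volume: dV/dt = Q_in − Q_out = 0.23500 m³/h, so V(t) = 16.7 + 0.23500 t and V(69.9) = 33.127 m³.
No NaOH enters, so dm/dt = −Q_out · (m/V).
dm/m = −Q_out dt/(V₀ + 0.23500 t); integrating gives ln(m/m₀) = −(Q_out/(Q_in−Q_out)) ln(V/V₀).
m = m₀ (V₀/V)^(Q_out/(Q_in−Q_out)) = 59.1 × (16.7/33.127)^(3.5957) = 5.0350 kg.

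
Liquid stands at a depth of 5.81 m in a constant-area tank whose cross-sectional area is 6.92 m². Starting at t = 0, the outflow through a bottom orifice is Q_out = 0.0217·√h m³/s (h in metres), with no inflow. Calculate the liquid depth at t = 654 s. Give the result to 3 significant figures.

A dh/dt = −Q_out = −0.0217 √h.
∫ h^(−1/2) dh = −(0.0217/A) ∫ dt, giving 2√h = 2√h₀ − (0.0217/A) t.
√h = √5.81 − 0.0217·654/(2·6.92) = 2.4104 − 1.0254 = 1.3850.
h = 1.3850² = 1.9182 m.

1.92 m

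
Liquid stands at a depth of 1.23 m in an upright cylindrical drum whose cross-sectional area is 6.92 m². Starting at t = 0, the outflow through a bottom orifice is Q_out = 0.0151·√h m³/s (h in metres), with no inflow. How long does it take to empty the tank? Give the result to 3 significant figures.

1020 s

With no inflow, A dh/dt = −0.0151 √h.
This is separable: 2 d(√h)/dt = −0.0151/A, so √h = √h₀ − (0.0151/(2A)) t.
Tank is empty when √h = 0: t_empty = 2A√h₀/0.0151.
t_empty = 2·6.92·√1.23/0.0151 = 13.840·1.1091/0.0151 = 1016.5 s.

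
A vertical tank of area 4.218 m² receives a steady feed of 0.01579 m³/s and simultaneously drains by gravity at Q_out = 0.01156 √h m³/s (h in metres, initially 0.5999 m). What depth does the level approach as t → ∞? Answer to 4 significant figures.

Volume balance on the tank: A dh/dt = Q_in − 0.01156 √h. At steady state dh/dt = 0:
Q_in = 0.01156 √h_ss ⇒ √h_ss = 0.01579/0.01156 = 1.36592.
h_ss = 1.36592² = 1.86573 m. (Since h₀ = 0.5999 m < h_ss, the level will rise toward this value.)

1.866 m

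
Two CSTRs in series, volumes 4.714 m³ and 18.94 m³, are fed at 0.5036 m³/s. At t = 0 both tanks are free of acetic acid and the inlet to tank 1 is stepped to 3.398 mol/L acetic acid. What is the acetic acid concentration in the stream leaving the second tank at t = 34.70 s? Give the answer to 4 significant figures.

1.628 mol/L

Time constants: τᵢ = Vᵢ/Q for each well-mixed tank.
τ₁ = 4.714/0.5036 = 9.36060 s; τ₂ = 18.94/0.5036 = 37.6092 s.
Solving the cascade with C₁(0)=C₂(0)=0 gives C₂(t) = C_in[1 − (τ₁ e^(−t/τ₁) − τ₂ e^(−t/τ₂))/(τ₁ − τ₂)].
At t = 34.70: e^(−t/τ₁) = 0.0245504, e^(−t/τ₂) = 0.397466.
C₂ = 3.398·[1 − (9.36060·0.0245504 − 37.6092·0.397466)/(-28.2486)] = 3.398·0.478963 = 1.62752 mol/L.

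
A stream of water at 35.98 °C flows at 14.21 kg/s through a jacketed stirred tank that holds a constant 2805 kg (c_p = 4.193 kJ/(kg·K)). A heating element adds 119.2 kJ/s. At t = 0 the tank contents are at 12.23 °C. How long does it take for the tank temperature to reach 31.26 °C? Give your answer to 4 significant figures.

Unsteady energy balance on the tank contents: M c_p dT/dt = ṁ c_p (T_in − T) + 119.2.
τ = M/ṁ = 197.396 s; T_ss = T_in + Q̇/(ṁ c_p) = 37.9806 °C.
T(t) = T_ss + (T₀ − T_ss) e^(−t/τ). Set T = 31.26:
e^(−t/τ) = (31.26 − 37.9806)/(12.23 − 37.9806) = 0.260988
t = −197.396 · ln(0.260988) = 265.159 s.

265.2 s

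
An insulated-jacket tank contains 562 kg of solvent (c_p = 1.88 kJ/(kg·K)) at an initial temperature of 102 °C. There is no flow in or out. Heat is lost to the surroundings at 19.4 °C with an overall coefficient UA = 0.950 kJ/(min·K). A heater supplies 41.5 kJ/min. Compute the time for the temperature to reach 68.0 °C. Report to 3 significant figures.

Lumped-capacitance energy balance: M c_p dT/dt = UA(T_amb − T) + Q̇.
τ = M c_p/UA = 1112.2 min; T_ss = T_amb + Q̇/UA = 19.4 + 41.5/0.950 = 63.084 °C.
T(t) = T_ss + (T₀ − T_ss)e^(−t/τ); set T = 68.0:
t = −τ ln[(T − T_ss)/(T₀ − T_ss)] = −1112.2 · ln(0.12632) = 2301.0 min.

2300 min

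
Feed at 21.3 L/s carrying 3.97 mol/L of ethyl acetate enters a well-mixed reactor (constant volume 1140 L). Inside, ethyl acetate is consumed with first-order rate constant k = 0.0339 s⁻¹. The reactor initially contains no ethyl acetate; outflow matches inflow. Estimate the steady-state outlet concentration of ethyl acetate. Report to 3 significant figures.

1.41 mol/L

V dC/dt = Q(C_in − C) − k V C.
Steady state (dC/dt = 0): C_ss = Q C_in/(Q + kV) = C_in/(1 + kV/Q).
C_ss = 21.3·3.97/(21.3 + 0.0339·1140) = 84.561/59.946 = 1.4106 mol/L.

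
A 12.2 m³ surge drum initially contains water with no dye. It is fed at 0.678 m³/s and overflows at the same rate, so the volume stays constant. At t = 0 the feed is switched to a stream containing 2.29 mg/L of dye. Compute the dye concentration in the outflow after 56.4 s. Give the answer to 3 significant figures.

2.19 mg/L

Transient balance on the dissolved component: V dC/dt = Q(C_in − C).
Rewrite as dC/dt + C/τ = C_in/τ, τ = V/Q = 17.994 s.
Solution: C(t) = C_in + (C₀ − C_in) e^(−t/τ).
C(56.4) = 2.29 + (0 − 2.29)·e^(−56.4/17.994) = 2.29 + (-2.2900)·0.043528 = 2.1903 mg/L.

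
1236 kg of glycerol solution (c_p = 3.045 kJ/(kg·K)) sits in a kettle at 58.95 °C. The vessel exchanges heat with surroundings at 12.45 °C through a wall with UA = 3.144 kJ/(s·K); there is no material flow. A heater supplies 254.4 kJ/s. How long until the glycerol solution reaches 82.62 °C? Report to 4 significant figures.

M c_p dT/dt = −UA(T − T_amb) + Q̇.
τ = M c_p/UA = 1197.08 s; T_ss = T_amb + Q̇/UA = 12.45 + 254.4/3.144 = 93.3660 °C.
T(t) = T_ss + (T₀ − T_ss)e^(−t/τ); set T = 82.62:
t = −τ ln[(T − T_ss)/(T₀ − T_ss)] = −1197.08 · ln(0.312239) = 1393.38 s.

1393 s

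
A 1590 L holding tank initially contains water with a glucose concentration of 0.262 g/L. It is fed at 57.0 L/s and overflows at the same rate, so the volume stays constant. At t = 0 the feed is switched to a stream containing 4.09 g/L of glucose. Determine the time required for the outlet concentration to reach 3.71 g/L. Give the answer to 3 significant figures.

Species balance: V dC/dt = Q(C_in − C) ⇒ τ = V/Q = 27.895 s.
C(t) = C_in + (C₀ − C_in) e^(−t/τ). Set C = 3.71 and solve for t:
e^(−t/τ) = (C − C_in)/(C₀ − C_in) = (3.71 − 4.09)/(0.262 − 4.09) = 0.099269
t = −τ ln(…) = 27.895 × 2.3099 = 64.435 s.

64.4 s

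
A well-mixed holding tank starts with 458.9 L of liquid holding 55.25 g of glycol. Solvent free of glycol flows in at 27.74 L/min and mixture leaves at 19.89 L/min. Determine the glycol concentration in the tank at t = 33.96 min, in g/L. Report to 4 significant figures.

Total volume: dV/dt = Q_in − Q_out = 7.85000 L/min, so V(t) = 458.9 + 7.85000 t and V(33.96) = 725.486 L.
No glycol enters, so dm/dt = −Q_out · (m/V).
Separate: dm/m = −Q_out dt/V(t) ⇒ ln(m/m₀) = −(Q_out/(Q_in−Q_out)) ln(V/V₀).
m = m₀ (V₀/V)^(Q_out/(Q_in−Q_out)) = 55.25 × (458.9/725.486)^(2.53376) = 17.3117 g.
C = m/V = 17.3117/725.486 = 0.0238622 g/L.

0.02386 g/L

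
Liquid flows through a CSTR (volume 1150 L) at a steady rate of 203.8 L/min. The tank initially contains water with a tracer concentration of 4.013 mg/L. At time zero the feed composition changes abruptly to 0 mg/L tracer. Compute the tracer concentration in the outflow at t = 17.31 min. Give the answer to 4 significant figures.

Unsteady species balance (constant V, well mixed): V dC/dt = Q(C_in − C).
Rewrite as dC/dt + C/τ = C_in/τ, τ = V/Q = 5.64279 min.
C approaches C_in exponentially: C(t) = C_in + (C₀ − C_in) e^(−t/τ).
C(17.31) = 0 + (4.013 − 0)·e^(−17.31/5.64279) = 0 + (4.01300)·0.0465312 = 0.186730 mg/L.

0.1867 mg/L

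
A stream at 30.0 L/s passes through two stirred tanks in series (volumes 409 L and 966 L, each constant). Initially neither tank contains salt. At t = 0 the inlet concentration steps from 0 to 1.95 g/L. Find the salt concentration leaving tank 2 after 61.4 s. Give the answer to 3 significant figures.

Time constants: τᵢ = Vᵢ/Q for each well-mixed tank.
τ₁ = 409/30.0 = 13.633 s; τ₂ = 966/30.0 = 32.200 s.
Tank 1: C₁ = C_in(1 − e^(−t/τ₁)). Tank 2 (τ₁ ≠ τ₂): C₂ = C_in[1 − (τ₁ e^(−t/τ₁) − τ₂ e^(−t/τ₂))/(τ₁ − τ₂)].
At t = 61.4: e^(−t/τ₁) = 0.011068, e^(−t/τ₂) = 0.14855.
C₂ = 1.95·[1 − (13.633·0.011068 − 32.200·0.14855)/(-18.567)] = 1.95·0.75050 = 1.4635 g/L.

1.46 g/L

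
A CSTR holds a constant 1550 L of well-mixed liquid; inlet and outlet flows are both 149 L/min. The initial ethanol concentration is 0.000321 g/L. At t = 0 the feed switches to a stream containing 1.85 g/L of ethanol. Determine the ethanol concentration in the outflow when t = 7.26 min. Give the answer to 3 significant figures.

0.930 g/L

Accumulation = in − out for the solute gives V dC/dt = Q(C_in − C).
Rewrite as dC/dt + C/τ = C_in/τ, τ = V/Q = 10.403 min.
Integrating: C(t) = C_in + (C₀ − C_in) e^(−t/τ).
C(7.26) = 1.85 + (0.000321 − 1.85)·e^(−7.26/10.403) = 1.85 + (-1.8497)·0.49763 = 0.92954 g/L.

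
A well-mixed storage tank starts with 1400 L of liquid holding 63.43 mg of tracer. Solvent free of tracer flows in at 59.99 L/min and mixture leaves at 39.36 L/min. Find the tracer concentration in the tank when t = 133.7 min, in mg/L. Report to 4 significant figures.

0.001911 mg/L

Total volume: dV/dt = Q_in − Q_out = 20.6300 L/min, so V(t) = 1400 + 20.6300 t and V(133.7) = 4158.23 L.
Species balance (pure solvent in): dm/dt = −Q_out · m/V(t).
Separate: dm/m = −Q_out dt/V(t) ⇒ ln(m/m₀) = −(Q_out/(Q_in−Q_out)) ln(V/V₀).
m = m₀ (V₀/V)^(Q_out/(Q_in−Q_out)) = 63.43 × (1400/4158.23)^(1.90790) = 7.94833 mg.
C = m/V = 7.94833/4158.23 = 0.00191147 mg/L.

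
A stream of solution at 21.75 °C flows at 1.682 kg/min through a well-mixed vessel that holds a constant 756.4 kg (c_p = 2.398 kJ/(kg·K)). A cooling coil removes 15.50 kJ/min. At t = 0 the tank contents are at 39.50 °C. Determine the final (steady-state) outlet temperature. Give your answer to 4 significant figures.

Heat balance on the well-mixed liquid: M c_p dT/dt = ṁ c_p (T_in − T) − 15.50.
At steady state dT/dt = 0 ⇒ T_ss = T_in − Q̇/(ṁ c_p) = 21.75 − 15.50/(1.682·2.398) = 17.9071 °C.

17.91 °C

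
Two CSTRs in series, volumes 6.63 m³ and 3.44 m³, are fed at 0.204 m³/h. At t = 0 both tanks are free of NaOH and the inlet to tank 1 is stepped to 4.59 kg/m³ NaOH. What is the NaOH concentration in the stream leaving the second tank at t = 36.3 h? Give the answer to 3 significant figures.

Time constants: τᵢ = Vᵢ/Q for each well-mixed tank.
τ₁ = 6.63/0.204 = 32.500 h; τ₂ = 3.44/0.204 = 16.863 h.
Tank 1: C₁ = C_in(1 − e^(−t/τ₁)). Tank 2 (τ₁ ≠ τ₂): C₂ = C_in[1 − (τ₁ e^(−t/τ₁) − τ₂ e^(−t/τ₂))/(τ₁ − τ₂)].
At t = 36.3: e^(−t/τ₁) = 0.32729, e^(−t/τ₂) = 0.11617.
C₂ = 4.59·[1 − (32.500·0.32729 − 16.863·0.11617)/(15.637)] = 4.59·0.44506 = 2.0428 kg/m³.

2.04 kg/m³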